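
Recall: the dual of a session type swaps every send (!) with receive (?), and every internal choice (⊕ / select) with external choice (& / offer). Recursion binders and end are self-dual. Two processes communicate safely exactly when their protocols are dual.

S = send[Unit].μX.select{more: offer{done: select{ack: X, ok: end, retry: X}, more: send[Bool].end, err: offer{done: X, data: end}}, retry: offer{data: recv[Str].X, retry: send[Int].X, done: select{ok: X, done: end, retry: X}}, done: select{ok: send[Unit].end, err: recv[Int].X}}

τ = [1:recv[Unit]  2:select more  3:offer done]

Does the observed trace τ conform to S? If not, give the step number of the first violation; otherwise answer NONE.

@1 got recv[Unit], protocol expects send[Unit]  ✗

1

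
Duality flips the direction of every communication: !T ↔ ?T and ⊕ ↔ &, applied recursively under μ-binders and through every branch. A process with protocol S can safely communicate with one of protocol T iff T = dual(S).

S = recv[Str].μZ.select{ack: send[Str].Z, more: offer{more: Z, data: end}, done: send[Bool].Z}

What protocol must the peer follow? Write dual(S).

recv[Str] = send[Str]
  μZ = μZ  (binder kept)
    select{ack,more,done} = offer{ack,more,done}  (select→offer)
      [ack]
        send[Str] = recv[Str]
          Z self-dual
      [more]
        offer{more,data} = select{more,data}  (offer→select)
          [more]
            Z self-dual
          [data]
            end self-dual
      [done]
        send[Bool] = recv[Bool]
          Z self-dual

send[Str].μZ.offer{ack: recv[Str].Z, more: select{more: Z, data: end}, done: recv[Bool].Z}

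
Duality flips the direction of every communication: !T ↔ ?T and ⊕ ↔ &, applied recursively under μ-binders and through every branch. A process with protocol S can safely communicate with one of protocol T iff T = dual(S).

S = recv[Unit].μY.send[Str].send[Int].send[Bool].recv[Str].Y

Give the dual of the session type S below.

recv[Unit] → send[Unit]
  μY → μY  (binder kept)
    send[Str] → recv[Str]
      send[Int] → recv[Int]
        send[Bool] → recv[Bool]
          recv[Str] → send[Str]
            Y ↦ Y

send[Unit].μY.recv[Str].recv[Int].recv[Bool].send[Str].Y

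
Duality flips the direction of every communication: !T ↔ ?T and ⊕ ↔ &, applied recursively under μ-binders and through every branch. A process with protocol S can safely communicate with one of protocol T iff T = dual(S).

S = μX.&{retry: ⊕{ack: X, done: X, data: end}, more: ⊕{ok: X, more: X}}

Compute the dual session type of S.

μX.⊕{retry: &{ack: X, done: X, data: end}, more: &{ok: X, more: X}}

μX = μX  (μ self-dual)
  &{retry,more} = ⊕{retry,more}  (offer→select)
    [retry]
      ⊕{ack,done,data} = &{ack,done,data}  (⊕→&)
        [ack]
          dual(X) = X
        [done]
          dual(X) = X
        [data]
          dual(end) = end
    [more]
      ⊕{ok,more} = &{ok,more}  (⊕→&)
        [ok]
          dual(X) = X
        [more]
          dual(X) = X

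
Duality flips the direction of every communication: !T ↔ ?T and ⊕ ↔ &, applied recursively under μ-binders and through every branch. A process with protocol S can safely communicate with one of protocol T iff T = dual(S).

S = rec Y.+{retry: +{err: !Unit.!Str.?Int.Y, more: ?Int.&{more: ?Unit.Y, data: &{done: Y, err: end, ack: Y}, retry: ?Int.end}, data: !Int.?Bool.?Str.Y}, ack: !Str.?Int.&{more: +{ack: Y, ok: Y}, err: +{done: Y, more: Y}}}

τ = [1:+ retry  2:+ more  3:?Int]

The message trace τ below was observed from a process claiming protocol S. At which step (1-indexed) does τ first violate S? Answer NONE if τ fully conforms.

[1] + retry  ok  now at +{err: !Unit.!Str.?Int.rec Y.…, more: ?Int.&{more: ?Unit.rec Y.…, data: &{done: rec Y.…, err: end, ack: rec Y.…}, retry: ?Int.end}, data: !Int.?Bool.?Str.rec Y.…}
[2] + more  ok  now at ?Int.&{more: ?Unit.rec Y.…, data: &{done: rec Y.…, err: end, ack: rec Y.…}, retry: ?Int.end}
[3] ?Int  ok  now at &{more: ?Unit.rec Y.…, data: &{done: rec Y.…, err: end, ack: rec Y.…}, retry: ?Int.end}
trace exhausted — no violation

NONE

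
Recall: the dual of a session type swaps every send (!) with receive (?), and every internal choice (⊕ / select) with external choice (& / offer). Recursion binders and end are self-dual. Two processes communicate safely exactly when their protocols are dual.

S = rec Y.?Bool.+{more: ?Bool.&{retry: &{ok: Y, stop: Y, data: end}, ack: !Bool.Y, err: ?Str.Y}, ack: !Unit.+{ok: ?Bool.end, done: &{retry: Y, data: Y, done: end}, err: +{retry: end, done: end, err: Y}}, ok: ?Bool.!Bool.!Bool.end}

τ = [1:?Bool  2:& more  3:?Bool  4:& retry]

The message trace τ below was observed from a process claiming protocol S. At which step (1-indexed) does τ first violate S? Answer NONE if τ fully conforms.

@1 ?Bool  ✓  residual = +{more: ?Bool.&{retry: &{ok: rec Y.…, stop: rec Y.…, data: end}, ack: !Bool.rec Y.…, err: ?Str.rec Y.…}, ack: !Unit.+{ok: ?Bool.end, done: &{retry: rec Y.…, data: rec Y.…, done: end}, err: +{retry: end, done: end, err: rec Y.…}}, ok: ?Bool.!Bool.!Bool.end}
@2 got & more, protocol expects + more or + ack or + ok  ✗

2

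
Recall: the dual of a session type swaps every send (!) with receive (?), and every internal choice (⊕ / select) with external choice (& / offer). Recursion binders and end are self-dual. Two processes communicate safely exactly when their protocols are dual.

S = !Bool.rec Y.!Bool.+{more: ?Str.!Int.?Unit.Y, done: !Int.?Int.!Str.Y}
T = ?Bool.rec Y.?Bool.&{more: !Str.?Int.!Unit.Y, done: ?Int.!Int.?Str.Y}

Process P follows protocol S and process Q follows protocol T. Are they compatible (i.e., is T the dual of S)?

!Bool vs ?Bool  match
  rec Y vs rec Y  match (rec unchanged)
    !Bool vs ?Bool  match
      +{more,done} vs &{more,done}  match same labels
        [more]
          ?Str vs !Str  match
            !Int vs ?Int  match
              ?Unit vs !Unit  match
                Y vs Y  match
        [done]
          !Int vs ?Int  match
            ?Int vs !Int  match
              !Str vs ?Str  match
                Y vs Y  match

YES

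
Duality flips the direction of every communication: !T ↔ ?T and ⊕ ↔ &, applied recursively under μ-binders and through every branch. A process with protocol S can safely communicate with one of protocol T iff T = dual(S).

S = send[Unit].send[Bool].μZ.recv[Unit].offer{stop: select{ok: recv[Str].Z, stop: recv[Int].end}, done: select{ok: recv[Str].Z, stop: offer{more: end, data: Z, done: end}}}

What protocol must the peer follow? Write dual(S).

send[Unit] → recv[Unit]
  send[Bool] → recv[Bool]
    μZ → μZ  (binder kept)
      recv[Unit] → send[Unit]
        offer{stop,done} → select{stop,done}  (offer→select)
          [stop]
            select{ok,stop} → offer{ok,stop}  (select→offer)
              [ok]
                recv[Str] → send[Str]
                  dual(Z) = Z
              [stop]
                recv[Int] → send[Int]
                  dual(end) = end
          [done]
            select{ok,stop} → offer{ok,stop}  (select→offer)
              [ok]
                recv[Str] → send[Str]
                  dual(Z) = Z
              [stop]
                offer{more,data,done} → select{more,data,done}  (offer→select)
                  [more]
                    dual(end) = end
                  [data]
                    dual(Z) = Z
                  [done]
                    dual(end) = end

recv[Unit].recv[Bool].μZ.send[Unit].select{stop: offer{ok: send[Str].Z, stop: send[Int].end}, done: offer{ok: send[Str].Z, stop: select{more: end, data: Z, done: end}}}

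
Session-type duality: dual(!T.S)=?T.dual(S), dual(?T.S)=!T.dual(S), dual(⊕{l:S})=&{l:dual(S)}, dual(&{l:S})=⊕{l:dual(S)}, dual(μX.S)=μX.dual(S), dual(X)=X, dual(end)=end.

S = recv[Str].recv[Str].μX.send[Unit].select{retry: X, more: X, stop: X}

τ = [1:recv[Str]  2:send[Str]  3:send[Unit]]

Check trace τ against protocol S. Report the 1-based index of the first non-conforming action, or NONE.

[1] recv[Str]  ✓  state: recv[Str].μX.…
[2] got send[Str], protocol expects recv[Str]  ✗

2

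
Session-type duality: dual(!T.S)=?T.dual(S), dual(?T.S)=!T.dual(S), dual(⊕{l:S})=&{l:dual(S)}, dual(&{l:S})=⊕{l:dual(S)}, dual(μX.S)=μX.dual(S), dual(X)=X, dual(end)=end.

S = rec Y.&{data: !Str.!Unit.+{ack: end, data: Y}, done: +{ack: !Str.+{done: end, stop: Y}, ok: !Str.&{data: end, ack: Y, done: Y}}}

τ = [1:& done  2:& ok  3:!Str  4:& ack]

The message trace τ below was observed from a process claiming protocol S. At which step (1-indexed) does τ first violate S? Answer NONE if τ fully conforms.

2

[1] & done  ✓  now at +{ack: !Str.+{done: end, stop: rec Y.…}, ok: !Str.&{data: end, ack: rec Y.…, done: rec Y.…}}
[2] got & ok, protocol expects + ack or + ok  ✗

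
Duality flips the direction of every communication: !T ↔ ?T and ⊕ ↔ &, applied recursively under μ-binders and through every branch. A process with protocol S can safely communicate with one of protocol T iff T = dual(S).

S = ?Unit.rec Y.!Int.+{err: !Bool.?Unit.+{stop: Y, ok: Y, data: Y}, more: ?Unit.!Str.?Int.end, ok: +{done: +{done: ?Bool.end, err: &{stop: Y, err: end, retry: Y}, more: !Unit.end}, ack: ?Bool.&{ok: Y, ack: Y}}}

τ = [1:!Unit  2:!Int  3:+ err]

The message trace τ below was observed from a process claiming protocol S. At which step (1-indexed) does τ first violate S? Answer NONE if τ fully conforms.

1

[1] got !Unit, protocol expects ?Unit  ✗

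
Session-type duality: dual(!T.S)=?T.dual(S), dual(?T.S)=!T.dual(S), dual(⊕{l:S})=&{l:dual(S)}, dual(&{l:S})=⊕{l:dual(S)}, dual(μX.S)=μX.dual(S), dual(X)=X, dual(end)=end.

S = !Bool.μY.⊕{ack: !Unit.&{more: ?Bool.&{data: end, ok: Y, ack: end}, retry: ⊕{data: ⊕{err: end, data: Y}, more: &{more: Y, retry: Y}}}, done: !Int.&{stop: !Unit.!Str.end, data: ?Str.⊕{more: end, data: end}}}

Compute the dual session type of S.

?Bool.μY.&{ack: ?Unit.⊕{more: !Bool.⊕{data: end, ok: Y, ack: end}, retry: &{data: &{err: end, data: Y}, more: ⊕{more: Y, retry: Y}}}, done: ?Int.⊕{stop: ?Unit.?Str.end, data: !Str.&{more: end, data: end}}}

!Bool = ?Bool
  μY = μY  (rec unchanged)
    ⊕{ack,done} = &{ack,done}  (internal→external)
      [ack]
        !Unit = ?Unit
          &{more,retry} = ⊕{more,retry}  (offer→select)
            [more]
              ?Bool = !Bool
                &{data,ok,ack} = ⊕{data,ok,ack}  (offer→select)
                  [data]
                    dual(end) = end
                  [ok]
                    dual(Y) = Y
                  [ack]
                    dual(end) = end
            [retry]
              ⊕{data,more} = &{data,more}  (internal→external)
                [data]
                  ⊕{err,data} = &{err,data}  (internal→external)
                    [err]
                      dual(end) = end
                    [data]
                      dual(Y) = Y
                [more]
                  &{more,retry} = ⊕{more,retry}  (offer→select)
                    [more]
                      dual(Y) = Y
                    [retry]
                      dual(Y) = Y
      [done]
        !Int = ?Int
          &{stop,data} = ⊕{stop,data}  (offer→select)
            [stop]
              !Unit = ?Unit
                !Str = ?Str
                  dual(end) = end
            [data]
              ?Str = !Str
                ⊕{more,data} = &{more,data}  (internal→external)
                  [more]
                    dual(end) = end
                  [data]
                    dual(end) = end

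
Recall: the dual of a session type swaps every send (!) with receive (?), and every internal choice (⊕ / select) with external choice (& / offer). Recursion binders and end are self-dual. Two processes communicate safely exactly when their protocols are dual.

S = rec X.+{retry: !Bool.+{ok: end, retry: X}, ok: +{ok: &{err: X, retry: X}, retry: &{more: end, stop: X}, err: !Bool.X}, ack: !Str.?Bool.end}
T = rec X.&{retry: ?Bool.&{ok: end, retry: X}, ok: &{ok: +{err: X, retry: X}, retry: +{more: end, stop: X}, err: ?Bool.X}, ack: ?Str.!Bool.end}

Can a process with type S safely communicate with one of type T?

YES

rec X ‖ rec X  ok (μ self-dual)
  +{retry,ok,ack} ‖ &{retry,ok,ack}  ok same labels
    • retry:
      !Bool ‖ ?Bool  ok
        +{ok,retry} ‖ &{ok,retry}  ok same labels
          • ok:
            end ‖ end  ok
          • retry:
            X ‖ X  ok
    • ok:
      +{ok,retry,err} ‖ &{ok,retry,err}  ok same labels
        • ok:
          &{err,retry} ‖ +{err,retry}  ok same labels
            • err:
              X ‖ X  ok
            • retry:
              X ‖ X  ok
        • retry:
          &{more,stop} ‖ +{more,stop}  ok same labels
            • more:
              end ‖ end  ok
            • stop:
              X ‖ X  ok
        • err:
          !Bool ‖ ?Bool  ok
            X ‖ X  ok
    • ack:
      !Str ‖ ?Str  ok
        ?Bool ‖ !Bool  ok
          end ‖ end  ok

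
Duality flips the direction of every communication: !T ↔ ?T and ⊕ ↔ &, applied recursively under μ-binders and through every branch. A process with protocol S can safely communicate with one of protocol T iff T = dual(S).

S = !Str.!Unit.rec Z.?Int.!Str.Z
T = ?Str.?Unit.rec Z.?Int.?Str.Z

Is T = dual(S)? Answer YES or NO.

NO

!Str ‖ ?Str  match
  !Unit ‖ ?Unit  match
    rec Z ‖ rec Z  match (binder kept)
      ?Int ‖ ?Int  ✗ same direction on both sides — not dual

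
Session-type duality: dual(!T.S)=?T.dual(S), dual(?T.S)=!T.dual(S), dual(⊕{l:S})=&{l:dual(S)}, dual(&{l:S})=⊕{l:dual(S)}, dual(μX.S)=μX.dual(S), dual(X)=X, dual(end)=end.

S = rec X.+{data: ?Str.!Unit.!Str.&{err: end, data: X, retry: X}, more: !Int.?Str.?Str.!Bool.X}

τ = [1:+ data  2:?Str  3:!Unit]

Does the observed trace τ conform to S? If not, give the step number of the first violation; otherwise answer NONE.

step 1: + data  match  cont: ?Str.!Unit.!Str.&{err: end, data: rec X.…, retry: rec X.…}
step 2: ?Str  match  cont: !Unit.!Str.&{err: end, data: rec X.…, retry: rec X.…}
step 3: !Unit  match  cont: !Str.&{err: end, data: rec X.…, retry: rec X.…}
trace exhausted — no violation

NONE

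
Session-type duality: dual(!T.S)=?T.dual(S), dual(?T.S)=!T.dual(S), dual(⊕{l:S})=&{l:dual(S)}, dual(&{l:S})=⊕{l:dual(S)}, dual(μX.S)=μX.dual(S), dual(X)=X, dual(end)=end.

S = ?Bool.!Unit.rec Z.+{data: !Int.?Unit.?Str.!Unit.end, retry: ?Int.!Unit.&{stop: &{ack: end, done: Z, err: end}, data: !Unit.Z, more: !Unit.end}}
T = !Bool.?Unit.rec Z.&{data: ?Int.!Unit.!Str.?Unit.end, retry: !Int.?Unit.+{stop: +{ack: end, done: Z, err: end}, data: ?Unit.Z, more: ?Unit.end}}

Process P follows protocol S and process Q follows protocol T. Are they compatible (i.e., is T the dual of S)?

?Bool vs !Bool  match
  !Unit vs ?Unit  match
    rec Z vs rec Z  match (μ self-dual)
      +{data,retry} vs &{data,retry}  match labels match
        [data]
          !Int vs ?Int  match
            ?Unit vs !Unit  match
              ?Str vs !Str  match
                !Unit vs ?Unit  match
                  end vs end  match
        [retry]
          ?Int vs !Int  match
            !Unit vs ?Unit  match
              &{stop,data,more} vs +{stop,data,more}  match labels match
                [stop]
                  &{ack,done,err} vs +{ack,done,err}  match labels match
                    [ack]
                      end vs end  match
                    [done]
                      Z vs Z  match
                    [err]
                      end vs end  match
                [data]
                  !Unit vs ?Unit  match
                    Z vs Z  match
                [more]
                  !Unit vs ?Unit  match
                    end vs end  match

YES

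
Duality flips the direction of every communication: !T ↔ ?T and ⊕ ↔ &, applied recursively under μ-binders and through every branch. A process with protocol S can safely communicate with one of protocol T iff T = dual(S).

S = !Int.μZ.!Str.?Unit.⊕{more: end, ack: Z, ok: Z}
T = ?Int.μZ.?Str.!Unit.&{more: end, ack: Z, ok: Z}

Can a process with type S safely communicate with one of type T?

YES

!Int | ?Int  match
  μZ | μZ  match (μ self-dual)
    !Str | ?Str  match
      ?Unit | !Unit  match
        ⊕{more,ack,ok} | &{more,ack,ok}  match same labels
          case more:
            end | end  match
          case ack:
            Z | Z  match
          case ok:
            Z | Z  match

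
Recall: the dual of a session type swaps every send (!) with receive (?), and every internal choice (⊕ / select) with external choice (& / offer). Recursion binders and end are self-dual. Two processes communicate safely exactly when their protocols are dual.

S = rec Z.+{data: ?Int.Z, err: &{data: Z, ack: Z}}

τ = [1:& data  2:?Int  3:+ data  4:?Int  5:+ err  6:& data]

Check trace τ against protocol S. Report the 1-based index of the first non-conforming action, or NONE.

step 1: got & data, protocol expects + data or + err  ✗

1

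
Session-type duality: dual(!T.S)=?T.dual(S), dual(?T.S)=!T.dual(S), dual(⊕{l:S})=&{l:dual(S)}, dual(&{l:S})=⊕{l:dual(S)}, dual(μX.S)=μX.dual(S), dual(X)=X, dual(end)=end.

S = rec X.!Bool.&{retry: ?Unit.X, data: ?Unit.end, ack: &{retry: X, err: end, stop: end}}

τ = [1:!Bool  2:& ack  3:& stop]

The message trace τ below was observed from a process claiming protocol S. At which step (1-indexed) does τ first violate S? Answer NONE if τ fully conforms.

NONE

[1] !Bool  ✓  now at &{retry: ?Unit.rec X.…, data: ?Unit.end, ack: &{retry: rec X.…, err: end, stop: end}}
[2] & ack  ✓  now at &{retry: rec X.…, err: end, stop: end}
[3] & stop  ✓  now at end
τ conforms to S (length 3)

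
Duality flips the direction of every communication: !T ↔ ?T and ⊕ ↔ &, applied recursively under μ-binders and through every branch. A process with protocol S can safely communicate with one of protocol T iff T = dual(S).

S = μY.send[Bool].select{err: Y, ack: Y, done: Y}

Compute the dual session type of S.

μY = μY  (binder kept)
  send[Bool] = recv[Bool]
    select{err,ack,done} = offer{err,ack,done}  (select→offer)
      [err]
        Y ↦ Y
      [ack]
        Y ↦ Y
      [done]
        Y ↦ Y

μY.recv[Bool].offer{err: Y, ack: Y, done: Y}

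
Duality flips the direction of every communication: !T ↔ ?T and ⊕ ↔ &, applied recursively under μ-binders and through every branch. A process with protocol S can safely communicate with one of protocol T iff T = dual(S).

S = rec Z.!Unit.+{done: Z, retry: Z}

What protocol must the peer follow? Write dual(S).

rec Z ↦ rec Z  (μ self-dual)
  !Unit ↦ ?Unit
    +{done,retry} ↦ &{done,retry}  (internal→external)
      [done]
        dual(Z) = Z
      [retry]
        dual(Z) = Z

rec Z.?Unit.&{done: Z, retry: Z}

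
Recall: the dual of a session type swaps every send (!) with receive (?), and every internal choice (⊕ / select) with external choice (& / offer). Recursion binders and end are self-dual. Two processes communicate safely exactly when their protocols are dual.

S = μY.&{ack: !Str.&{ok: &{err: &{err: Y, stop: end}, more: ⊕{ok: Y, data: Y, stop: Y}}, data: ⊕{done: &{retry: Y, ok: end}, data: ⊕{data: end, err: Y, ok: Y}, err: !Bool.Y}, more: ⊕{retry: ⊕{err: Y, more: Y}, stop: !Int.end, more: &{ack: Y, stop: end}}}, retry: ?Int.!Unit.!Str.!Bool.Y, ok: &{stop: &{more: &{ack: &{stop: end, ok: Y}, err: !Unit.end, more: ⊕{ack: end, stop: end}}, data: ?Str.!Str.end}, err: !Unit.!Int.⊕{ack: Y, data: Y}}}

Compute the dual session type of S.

μY → μY  (rec unchanged)
  &{ack,retry,ok} → ⊕{ack,retry,ok}  (offer→select)
    • ack:
      !Str → ?Str
        &{ok,data,more} → ⊕{ok,data,more}  (offer→select)
          • ok:
            &{err,more} → ⊕{err,more}  (offer→select)
              • err:
                &{err,stop} → ⊕{err,stop}  (offer→select)
                  • err:
                    dual(Y) = Y
                  • stop:
                    dual(end) = end
              • more:
                ⊕{ok,data,stop} → &{ok,data,stop}  (⊕→&)
                  • ok:
                    dual(Y) = Y
                  • data:
                    dual(Y) = Y
                  • stop:
                    dual(Y) = Y
          • data:
            ⊕{done,data,err} → &{done,data,err}  (⊕→&)
              • done:
                &{retry,ok} → ⊕{retry,ok}  (offer→select)
                  • retry:
                    dual(Y) = Y
                  • ok:
                    dual(end) = end
              • data:
                ⊕{data,err,ok} → &{data,err,ok}  (⊕→&)
                  • data:
                    dual(end) = end
                  • err:
                    dual(Y) = Y
                  • ok:
                    dual(Y) = Y
              • err:
                !Bool → ?Bool
                  dual(Y) = Y
          • more:
            ⊕{retry,stop,more} → &{retry,stop,more}  (⊕→&)
              • retry:
                ⊕{err,more} → &{err,more}  (⊕→&)
                  • err:
                    dual(Y) = Y
                  • more:
                    dual(Y) = Y
              • stop:
                !Int → ?Int
                  dual(end) = end
              • more:
                &{ack,stop} → ⊕{ack,stop}  (offer→select)
                  • ack:
                    dual(Y) = Y
                  • stop:
                    dual(end) = end
    • retry:
      ?Int → !Int
        !Unit → ?Unit
          !Str → ?Str
            !Bool → ?Bool
              dual(Y) = Y
    • ok:
      &{stop,err} → ⊕{stop,err}  (offer→select)
        • stop:
          &{more,data} → ⊕{more,data}  (offer→select)
            • more:
              &{ack,err,more} → ⊕{ack,err,more}  (offer→select)
                • ack:
                  &{stop,ok} → ⊕{stop,ok}  (offer→select)
                    • stop:
                      dual(end) = end
                    • ok:
                      dual(Y) = Y
                • err:
                  !Unit → ?Unit
                    dual(end) = end
                • more:
                  ⊕{ack,stop} → &{ack,stop}  (⊕→&)
                    • ack:
                      dual(end) = end
                    • stop:
                      dual(end) = end
            • data:
              ?Str → !Str
                !Str → ?Str
                  dual(end) = end
        • err:
          !Unit → ?Unit
            !Int → ?Int
              ⊕{ack,data} → &{ack,data}  (⊕→&)
                • ack:
                  dual(Y) = Y
                • data:
                  dual(Y) = Y

μY.⊕{ack: ?Str.⊕{ok: ⊕{err: ⊕{err: Y, stop: end}, more: &{ok: Y, data: Y, stop: Y}}, data: &{done: ⊕{retry: Y, ok: end}, data: &{data: end, err: Y, ok: Y}, err: ?Bool.Y}, more: &{retry: &{err: Y, more: Y}, stop: ?Int.end, more: ⊕{ack: Y, stop: end}}}, retry: !Int.?Unit.?Str.?Bool.Y, ok: ⊕{stop: ⊕{more: ⊕{ack: ⊕{stop: end, ok: Y}, err: ?Unit.end, more: &{ack: end, stop: end}}, data: !Str.?Str.end}, err: ?Unit.?Int.&{ack: Y, data: Y}}}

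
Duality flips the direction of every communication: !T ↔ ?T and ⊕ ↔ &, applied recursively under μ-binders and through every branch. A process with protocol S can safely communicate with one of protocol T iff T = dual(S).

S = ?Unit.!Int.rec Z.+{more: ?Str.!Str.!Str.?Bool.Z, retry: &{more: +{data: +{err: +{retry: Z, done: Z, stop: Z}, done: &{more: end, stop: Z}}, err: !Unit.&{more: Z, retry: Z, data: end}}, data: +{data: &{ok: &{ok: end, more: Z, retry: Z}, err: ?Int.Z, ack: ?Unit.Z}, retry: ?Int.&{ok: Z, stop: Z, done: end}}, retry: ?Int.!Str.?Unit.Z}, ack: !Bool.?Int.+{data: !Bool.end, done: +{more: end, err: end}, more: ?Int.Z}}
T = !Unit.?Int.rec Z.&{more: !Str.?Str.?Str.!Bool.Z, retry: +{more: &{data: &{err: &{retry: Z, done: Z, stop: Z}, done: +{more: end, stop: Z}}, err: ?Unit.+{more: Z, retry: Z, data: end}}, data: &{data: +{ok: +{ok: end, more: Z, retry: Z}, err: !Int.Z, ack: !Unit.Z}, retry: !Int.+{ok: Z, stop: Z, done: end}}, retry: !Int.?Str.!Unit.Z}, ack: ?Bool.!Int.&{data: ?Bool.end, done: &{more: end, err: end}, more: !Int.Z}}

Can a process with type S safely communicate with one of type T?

?Unit ‖ !Unit  ok
  !Int ‖ ?Int  ok
    rec Z ‖ rec Z  ok (rec unchanged)
      +{more,retry,ack} ‖ &{more,retry,ack}  ok label sets agree
        case more:
          ?Str ‖ !Str  ok
            !Str ‖ ?Str  ok
              !Str ‖ ?Str  ok
                ?Bool ‖ !Bool  ok
                  Z ‖ Z  ok
        case retry:
          &{more,data,retry} ‖ +{more,data,retry}  ok label sets agree
            case more:
              +{data,err} ‖ &{data,err}  ok label sets agree
                case data:
                  +{err,done} ‖ &{err,done}  ok label sets agree
                    case err:
                      +{retry,done,stop} ‖ &{retry,done,stop}  ok label sets agree
                        case retry:
                          Z ‖ Z  ok
                        case done:
                          Z ‖ Z  ok
                        case stop:
                          Z ‖ Z  ok
                    case done:
                      &{more,stop} ‖ +{more,stop}  ok label sets agree
                        case more:
                          end ‖ end  ok
                        case stop:
                          Z ‖ Z  ok
                case err:
                  !Unit ‖ ?Unit  ok
                    &{more,retry,data} ‖ +{more,retry,data}  ok label sets agree
                      case more:
                        Z ‖ Z  ok
                      case retry:
                        Z ‖ Z  ok
                      case data:
                        end ‖ end  ok
            case data:
              +{data,retry} ‖ &{data,retry}  ok label sets agree
                case data:
                  &{ok,err,ack} ‖ +{ok,err,ack}  ok label sets agree
                    case ok:
                      &{ok,more,retry} ‖ +{ok,more,retry}  ok label sets agree
                        case ok:
                          end ‖ end  ok
                        case more:
                          Z ‖ Z  ok
                        case retry:
                          Z ‖ Z  ok
                    case err:
                      ?Int ‖ !Int  ok
                        Z ‖ Z  ok
                    case ack:
                      ?Unit ‖ !Unit  ok
                        Z ‖ Z  ok
                case retry:
                  ?Int ‖ !Int  ok
                    &{ok,stop,done} ‖ +{ok,stop,done}  ok label sets agree
                      case ok:
                        Z ‖ Z  ok
                      case stop:
                        Z ‖ Z  ok
                      case done:
                        end ‖ end  ok
            case retry:
              ?Int ‖ !Int  ok
                !Str ‖ ?Str  ok
                  ?Unit ‖ !Unit  ok
                    Z ‖ Z  ok
        case ack:
          !Bool ‖ ?Bool  ok
            ?Int ‖ !Int  ok
              +{data,done,more} ‖ &{data,done,more}  ok label sets agree
                case data:
                  !Bool ‖ ?Bool  ok
                    end ‖ end  ok
                case done:
                  +{more,err} ‖ &{more,err}  ok label sets agree
                    case more:
                      end ‖ end  ok
                    case err:
                      end ‖ end  ok
                case more:
                  ?Int ‖ !Int  ok
                    Z ‖ Z  ok

YES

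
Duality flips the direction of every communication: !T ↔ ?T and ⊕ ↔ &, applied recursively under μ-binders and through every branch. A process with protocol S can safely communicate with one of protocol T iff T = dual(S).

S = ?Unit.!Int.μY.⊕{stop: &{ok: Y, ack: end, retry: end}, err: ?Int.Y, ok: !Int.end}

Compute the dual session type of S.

!Unit.?Int.μY.&{stop: ⊕{ok: Y, ack: end, retry: end}, err: !Int.Y, ok: ?Int.end}

?Unit → !Unit
  !Int → ?Int
    μY → μY  (μ self-dual)
      ⊕{stop,err,ok} → &{stop,err,ok}  (select→offer)
        • stop:
          &{ok,ack,retry} → ⊕{ok,ack,retry}  (&→⊕)
            • ok:
              dual(Y) = Y
            • ack:
              dual(end) = end
            • retry:
              dual(end) = end
        • err:
          ?Int → !Int
            dual(Y) = Y
        • ok:
          !Int → ?Int
            dual(end) = end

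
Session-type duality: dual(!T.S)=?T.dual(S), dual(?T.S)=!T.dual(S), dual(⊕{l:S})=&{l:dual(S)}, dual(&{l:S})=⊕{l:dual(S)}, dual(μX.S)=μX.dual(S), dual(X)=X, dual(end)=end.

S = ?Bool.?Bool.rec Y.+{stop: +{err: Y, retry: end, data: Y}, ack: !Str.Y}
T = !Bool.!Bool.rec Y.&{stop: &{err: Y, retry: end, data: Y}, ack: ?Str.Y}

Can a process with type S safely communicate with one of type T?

?Bool vs !Bool  ✓
  ?Bool vs !Bool  ✓
    rec Y vs rec Y  ✓ (rec unchanged)
      +{stop,ack} vs &{stop,ack}  ✓ same labels
        • stop:
          +{err,retry,data} vs &{err,retry,data}  ✓ same labels
            • err:
              Y vs Y  ✓
            • retry:
              end vs end  ✓
            • data:
              Y vs Y  ✓
        • ack:
          !Str vs ?Str  ✓
            Y vs Y  ✓

YES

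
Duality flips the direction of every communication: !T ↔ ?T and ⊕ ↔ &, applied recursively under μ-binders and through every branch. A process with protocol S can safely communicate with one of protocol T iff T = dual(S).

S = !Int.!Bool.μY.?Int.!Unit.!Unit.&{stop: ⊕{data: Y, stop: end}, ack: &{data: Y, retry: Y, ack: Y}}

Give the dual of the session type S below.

?Int.?Bool.μY.!Int.?Unit.?Unit.⊕{stop: &{data: Y, stop: end}, ack: ⊕{data: Y, retry: Y, ack: Y}}

!Int → ?Int
  !Bool → ?Bool
    μY → μY  (μ self-dual)
      ?Int → !Int
        !Unit → ?Unit
          !Unit → ?Unit
            &{stop,ack} → ⊕{stop,ack}  (&→⊕)
              [stop]
                ⊕{data,stop} → &{data,stop}  (select→offer)
                  [data]
                    Y self-dual
                  [stop]
                    end self-dual
              [ack]
                &{data,retry,ack} → ⊕{data,retry,ack}  (&→⊕)
                  [data]
                    Y self-dual
                  [retry]
                    Y self-dual
                  [ack]
                    Y self-dual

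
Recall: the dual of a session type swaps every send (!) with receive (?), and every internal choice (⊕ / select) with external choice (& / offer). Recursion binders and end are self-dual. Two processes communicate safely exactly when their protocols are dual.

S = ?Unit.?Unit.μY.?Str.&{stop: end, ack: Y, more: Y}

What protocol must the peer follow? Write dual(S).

?Unit ↦ !Unit
  ?Unit ↦ !Unit
    μY ↦ μY  (μ self-dual)
      ?Str ↦ !Str
        &{stop,ack,more} ↦ ⊕{stop,ack,more}  (offer→select)
          case stop:
            end self-dual
          case ack:
            Y self-dual
          case more:
            Y self-dual

!Unit.!Unit.μY.!Str.⊕{stop: end, ack: Y, more: Y}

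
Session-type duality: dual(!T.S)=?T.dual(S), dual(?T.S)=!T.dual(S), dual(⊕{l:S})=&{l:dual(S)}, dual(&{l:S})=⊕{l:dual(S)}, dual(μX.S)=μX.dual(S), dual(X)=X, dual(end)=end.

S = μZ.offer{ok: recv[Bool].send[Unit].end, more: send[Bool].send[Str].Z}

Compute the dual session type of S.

μZ.select{ok: send[Bool].recv[Unit].end, more: recv[Bool].recv[Str].Z}

μZ = μZ  (rec unchanged)
  offer{ok,more} = select{ok,more}  (external→internal)
    [ok]
      recv[Bool] = send[Bool]
        send[Unit] = recv[Unit]
          end ↦ end
    [more]
      send[Bool] = recv[Bool]
        send[Str] = recv[Str]
          Z ↦ Z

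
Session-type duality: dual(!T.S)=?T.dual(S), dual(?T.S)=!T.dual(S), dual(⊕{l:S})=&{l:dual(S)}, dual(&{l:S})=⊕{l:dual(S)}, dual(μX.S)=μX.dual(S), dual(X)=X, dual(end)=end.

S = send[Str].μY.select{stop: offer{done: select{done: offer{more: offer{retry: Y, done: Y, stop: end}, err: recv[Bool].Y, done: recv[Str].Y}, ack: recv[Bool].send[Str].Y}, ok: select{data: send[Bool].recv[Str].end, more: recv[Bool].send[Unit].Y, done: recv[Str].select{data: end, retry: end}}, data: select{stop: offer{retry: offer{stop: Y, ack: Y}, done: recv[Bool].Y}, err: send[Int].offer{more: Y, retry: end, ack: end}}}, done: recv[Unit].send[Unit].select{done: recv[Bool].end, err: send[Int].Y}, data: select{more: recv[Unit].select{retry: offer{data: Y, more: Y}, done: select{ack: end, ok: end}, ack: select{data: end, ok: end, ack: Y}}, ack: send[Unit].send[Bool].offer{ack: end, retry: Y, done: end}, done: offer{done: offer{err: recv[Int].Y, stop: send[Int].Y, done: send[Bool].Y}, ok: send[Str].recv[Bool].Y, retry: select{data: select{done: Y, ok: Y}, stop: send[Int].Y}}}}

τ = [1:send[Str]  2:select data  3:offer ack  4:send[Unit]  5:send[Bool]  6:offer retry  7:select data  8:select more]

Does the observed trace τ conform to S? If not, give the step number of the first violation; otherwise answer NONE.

step 1: send[Str]  ok  cont: μY.…
step 2: select data  ok  cont: select{more: recv[Unit].select{retry: offer{data: μY.…, more: μY.…}, done: select{ack: end, ok: end}, ack: select{data: end, ok: end, ack: μY.…}}, ack: send[Unit].send[Bool].offer{ack: end, retry: μY.…, done: end}, done: offer{done: offer{err: recv[Int].μY.…, stop: send[Int].μY.…, done: send[Bool].μY.…}, ok: send[Str].recv[Bool].μY.…, retry: select{data: select{done: μY.…, ok: μY.…}, stop: send[Int].μY.…}}}
step 3: got offer ack, protocol expects select more or select ack or select done  ✗

3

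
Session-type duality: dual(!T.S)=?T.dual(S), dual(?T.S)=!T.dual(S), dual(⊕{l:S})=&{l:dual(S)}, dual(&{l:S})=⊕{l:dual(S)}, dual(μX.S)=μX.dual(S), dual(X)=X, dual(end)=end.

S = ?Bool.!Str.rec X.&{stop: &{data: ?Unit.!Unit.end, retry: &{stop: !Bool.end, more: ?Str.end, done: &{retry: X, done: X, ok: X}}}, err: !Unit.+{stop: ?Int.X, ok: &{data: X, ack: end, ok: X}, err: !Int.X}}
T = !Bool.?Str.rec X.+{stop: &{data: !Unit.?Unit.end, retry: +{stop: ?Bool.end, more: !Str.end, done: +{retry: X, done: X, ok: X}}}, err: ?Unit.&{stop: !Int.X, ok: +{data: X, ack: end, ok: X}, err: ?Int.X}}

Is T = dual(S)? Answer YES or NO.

NO

?Bool | !Bool  match
  !Str | ?Str  match
    rec X | rec X  match (binder kept)
      &{stop,err} | +{stop,err}  match label sets agree
        [stop]
          &{data,retry} | &{data,retry}  ✗ choice polarity not flipped — not dual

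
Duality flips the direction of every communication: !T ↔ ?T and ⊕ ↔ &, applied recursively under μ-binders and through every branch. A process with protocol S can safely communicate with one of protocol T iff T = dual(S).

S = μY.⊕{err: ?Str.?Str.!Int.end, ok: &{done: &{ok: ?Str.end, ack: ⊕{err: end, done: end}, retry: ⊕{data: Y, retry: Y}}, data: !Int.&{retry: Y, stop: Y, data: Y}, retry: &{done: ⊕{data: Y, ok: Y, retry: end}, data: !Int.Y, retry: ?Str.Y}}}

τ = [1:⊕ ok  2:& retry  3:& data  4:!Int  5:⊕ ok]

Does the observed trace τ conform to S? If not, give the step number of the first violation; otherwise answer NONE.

[1] ⊕ ok  ok  residual = &{done: &{ok: ?Str.end, ack: ⊕{err: end, done: end}, retry: ⊕{data: μY.…, retry: μY.…}}, data: !Int.&{retry: μY.…, stop: μY.…, data: μY.…}, retry: &{done: ⊕{data: μY.…, ok: μY.…, retry: end}, data: !Int.μY.…, retry: ?Str.μY.…}}
[2] & retry  ok  residual = &{done: ⊕{data: μY.…, ok: μY.…, retry: end}, data: !Int.μY.…, retry: ?Str.μY.…}
[3] & data  ok  residual = !Int.μY.…
[4] !Int  ok  residual = μY.…
[5] ⊕ ok  ok  residual = &{done: &{ok: ?Str.end, ack: ⊕{err: end, done: end}, retry: ⊕{data: μY.…, retry: μY.…}}, data: !Int.&{retry: μY.…, stop: μY.…, data: μY.…}, retry: &{done: ⊕{data: μY.…, ok: μY.…, retry: end}, data: !Int.μY.…, retry: ?Str.μY.…}}
trace exhausted — no violation

NONE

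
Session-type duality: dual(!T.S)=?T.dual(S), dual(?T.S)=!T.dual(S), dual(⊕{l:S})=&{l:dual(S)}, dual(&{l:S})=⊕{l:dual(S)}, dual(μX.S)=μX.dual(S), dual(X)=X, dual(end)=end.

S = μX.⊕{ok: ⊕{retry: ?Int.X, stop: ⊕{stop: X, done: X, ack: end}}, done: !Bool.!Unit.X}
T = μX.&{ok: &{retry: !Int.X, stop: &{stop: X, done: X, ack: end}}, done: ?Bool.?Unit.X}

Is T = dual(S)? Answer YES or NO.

μX vs μX  ok (μ self-dual)
  ⊕{ok,done} vs &{ok,done}  ok label sets agree
    [ok]
      ⊕{retry,stop} vs &{retry,stop}  ok label sets agree
        [retry]
          ?Int vs !Int  ok
            X vs X  ok
        [stop]
          ⊕{stop,done,ack} vs &{stop,done,ack}  ok label sets agree
            [stop]
              X vs X  ok
            [done]
              X vs X  ok
            [ack]
              end vs end  ok
    [done]
      !Bool vs ?Bool  ok
        !Unit vs ?Unit  ok
          X vs X  ok

YES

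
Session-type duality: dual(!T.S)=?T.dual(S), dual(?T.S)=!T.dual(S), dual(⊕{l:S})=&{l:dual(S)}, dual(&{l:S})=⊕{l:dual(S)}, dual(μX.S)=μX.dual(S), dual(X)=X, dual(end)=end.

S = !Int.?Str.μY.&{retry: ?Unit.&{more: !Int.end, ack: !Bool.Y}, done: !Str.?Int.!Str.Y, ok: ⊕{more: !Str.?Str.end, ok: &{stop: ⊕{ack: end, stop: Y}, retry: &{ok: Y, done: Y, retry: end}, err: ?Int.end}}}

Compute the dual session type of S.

?Int.!Str.μY.⊕{retry: !Unit.⊕{more: ?Int.end, ack: ?Bool.Y}, done: ?Str.!Int.?Str.Y, ok: &{more: ?Str.!Str.end, ok: ⊕{stop: &{ack: end, stop: Y}, retry: ⊕{ok: Y, done: Y, retry: end}, err: !Int.end}}}

!Int → ?Int
  ?Str → !Str
    μY → μY  (binder kept)
      &{retry,done,ok} → ⊕{retry,done,ok}  (external→internal)
        case retry:
          ?Unit → !Unit
            &{more,ack} → ⊕{more,ack}  (external→internal)
              case more:
                !Int → ?Int
                  end self-dual
              case ack:
                !Bool → ?Bool
                  Y self-dual
        case done:
          !Str → ?Str
            ?Int → !Int
              !Str → ?Str
                Y self-dual
        case ok:
          ⊕{more,ok} → &{more,ok}  (select→offer)
            case more:
              !Str → ?Str
                ?Str → !Str
                  end self-dual
            case ok:
              &{stop,retry,err} → ⊕{stop,retry,err}  (external→internal)
                case stop:
                  ⊕{ack,stop} → &{ack,stop}  (select→offer)
                    case ack:
                      end self-dual
                    case stop:
                      Y self-dual
                case retry:
                  &{ok,done,retry} → ⊕{ok,done,retry}  (external→internal)
                    case ok:
                      Y self-dual
                    case done:
                      Y self-dual
                    case retry:
                      end self-dual
                case err:
                  ?Int → !Int
                    end self-dual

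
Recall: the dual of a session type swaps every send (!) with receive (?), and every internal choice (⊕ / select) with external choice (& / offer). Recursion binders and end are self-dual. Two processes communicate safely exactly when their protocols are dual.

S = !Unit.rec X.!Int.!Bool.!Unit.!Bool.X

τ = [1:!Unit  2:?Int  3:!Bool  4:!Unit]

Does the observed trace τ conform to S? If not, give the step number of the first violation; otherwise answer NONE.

step 1: !Unit  ok  state: rec X.…
step 2: got ?Int, protocol expects !Int  ✗

2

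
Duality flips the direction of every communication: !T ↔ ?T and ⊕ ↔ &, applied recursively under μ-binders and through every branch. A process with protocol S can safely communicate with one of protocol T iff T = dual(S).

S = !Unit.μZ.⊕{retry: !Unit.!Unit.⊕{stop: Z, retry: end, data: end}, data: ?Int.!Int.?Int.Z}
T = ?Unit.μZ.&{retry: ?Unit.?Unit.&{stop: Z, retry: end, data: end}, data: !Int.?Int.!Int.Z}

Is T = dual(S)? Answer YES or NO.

YES

!Unit ‖ ?Unit  ok
  μZ ‖ μZ  ok (binder kept)
    ⊕{retry,data} ‖ &{retry,data}  ok labels match
      • retry:
        !Unit ‖ ?Unit  ok
          !Unit ‖ ?Unit  ok
            ⊕{stop,retry,data} ‖ &{stop,retry,data}  ok labels match
              • stop:
                Z ‖ Z  ok
              • retry:
                end ‖ end  ok
              • data:
                end ‖ end  ok
      • data:
        ?Int ‖ !Int  ok
          !Int ‖ ?Int  ok
            ?Int ‖ !Int  ok
              Z ‖ Z  ok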